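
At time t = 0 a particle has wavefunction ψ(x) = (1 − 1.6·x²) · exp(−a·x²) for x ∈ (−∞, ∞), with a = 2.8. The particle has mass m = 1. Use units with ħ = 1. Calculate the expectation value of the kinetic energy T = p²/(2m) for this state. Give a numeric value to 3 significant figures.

T = −(ħ²/2m) d²/dx², so ⟨T⟩ = −(ħ²/2m) ∫ ψ*·ψ'' dx / ∫|ψ|² dx; with m = 1.
Expand each integrand as polynomial × e^(−2ax²) and use ∫x^(2j)·e^(−2ax²) dx = (2j−1)!!/(4a)^j · √(π/(2a)), odd powers → 0; here √(π/(2a)) = 0.74900. Differentiate with the product rule, d/dx e^(−ax²) = −2ax·e^(−ax²).
State is unnormalized: ∫|ψ|² dx = 0.58086, and ∫ψ*·(−ħ²/2m · ψ'') dx = 1.4980, so ⟨T⟩ = 1.4980 / 0.58086.
⟨T⟩ = 2.5789.

2.58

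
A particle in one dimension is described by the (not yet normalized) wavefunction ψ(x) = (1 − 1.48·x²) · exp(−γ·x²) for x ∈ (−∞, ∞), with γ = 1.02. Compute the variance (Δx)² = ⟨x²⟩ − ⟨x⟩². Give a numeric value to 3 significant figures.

Compute ⟨x⟩ and ⟨x²⟩ separately, then (Δx)² = ⟨x²⟩ − ⟨x⟩².
Expand each integrand as polynomial × e^(−2γx²) and use ∫x^(2j)·e^(−2γx²) dx = (2j−1)!!/(4γ)^j · √(π/(2γ)), odd powers → 0; here √(π/(2γ)) = 1.2410.
Normalization: ∫|ψ|² dx = 0.83053.
⟨x⟩ = 0.0000 and ⟨x²⟩ = 0.29198.
(Δx)² = 0.29198 − (0.0000)² = 0.29198.

0.292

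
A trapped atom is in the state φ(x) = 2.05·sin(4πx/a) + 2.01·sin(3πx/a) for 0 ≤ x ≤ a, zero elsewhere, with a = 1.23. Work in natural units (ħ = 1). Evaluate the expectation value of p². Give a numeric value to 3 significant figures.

82.0

p² φ = −ħ² d²φ/dx²; ⟨p²⟩ = −ħ² ∫ φ*·φ'' dx / ∫|φ|² dx.
d²/dx² sin(jπx/a) = −(jπ/a)²·sin(jπx/a); on 0 ≤ x ≤ a, ∫sin²(jπx/a) dx = a/2 and ∫sin(jπx/a)·sin(lπx/a) dx = 0 for j ≠ l, so only diagonal terms survive in ∫|φ|² and ∫φ·φ″; ∫φ·φ′ dx = [φ²/2] between the walls = 0.
State is unnormalized: ∫|φ|² dx = 5.0692, and ∫φ*·(−ħ² φ'') dx = 415.65, so ⟨p²⟩ = 415.65 / 5.0692.
⟨p²⟩ = 81.995.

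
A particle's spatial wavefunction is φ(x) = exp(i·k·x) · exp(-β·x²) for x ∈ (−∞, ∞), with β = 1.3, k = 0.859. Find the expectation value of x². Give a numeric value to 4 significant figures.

0.1923

⟨x²⟩ = ∫ x²·|φ|² dx / ∫|φ|² dx (integrals over the domain).
Gaussian moments: ∫x^(2j)·e^(−2βx²) dx = (2j−1)!!/(4β)^j · √(π/(2β)), odd powers integrate to 0; here √(π/(2β)) = 1.0992.
State is unnormalized: ∫|φ|² dx = 1.0992, and ∫φ*·x²·φ dx = 0.21139, so ⟨x²⟩ = 0.21139 / 1.0992.
⟨x²⟩ = 0.19231.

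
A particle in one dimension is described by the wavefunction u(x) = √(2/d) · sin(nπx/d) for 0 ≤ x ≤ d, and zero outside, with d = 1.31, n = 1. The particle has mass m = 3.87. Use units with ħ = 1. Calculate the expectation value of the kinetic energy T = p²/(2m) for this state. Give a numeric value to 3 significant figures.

T = −(ħ²/2m) d²/dx², so ⟨T⟩ = −(ħ²/2m) ∫ u*·u'' dx; with m = 3.87.
d/dx sin(nπx/d) = (nπ/d)·cos(nπx/d) and d²/dx² sin(nπx/d) = −(nπ/d)²·sin(nπx/d); on 0 ≤ x ≤ d, ∫sin²(nπx/d) dx = d/2 and ∫sin(nπx/d)·cos(nπx/d) dx = 0.
⟨T⟩ = 0.74305.

0.743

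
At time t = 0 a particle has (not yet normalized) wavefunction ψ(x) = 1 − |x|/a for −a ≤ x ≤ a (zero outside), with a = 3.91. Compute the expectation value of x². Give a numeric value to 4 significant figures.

⟨x²⟩ = ∫ x²·|ψ|² dx / ∫|ψ|² dx (integrals over the domain).
ψ is even, so ∫ over [−a, a] = 2∫₀ᵃ with ψ = 1 − x/a there: ∫₀ᵃ (1 − x/a)² dx = a/3, ∫₀ᵃ x²(1 − x/a)² dx = a³/30, ∫₀ᵃ x⁴(1 − x/a)² dx = a⁵/105.
State is unnormalized: ∫|ψ|² dx = 2.6067, and ∫ψ*·x²·ψ dx = 3.9851, so ⟨x²⟩ = 3.9851 / 2.6067.
⟨x²⟩ = 1.5288.

1.529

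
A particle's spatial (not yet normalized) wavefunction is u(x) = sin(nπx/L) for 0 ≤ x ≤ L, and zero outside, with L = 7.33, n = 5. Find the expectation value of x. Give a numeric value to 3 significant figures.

⟨x⟩ = ∫ x·|u|² dx / ∫|u|² dx (integrals over the domain).
With sin²θ = (1 − cos2θ)/2 on 0 ≤ x ≤ L: ∫sin²(nπx/L) dx = L/2, ∫x·sin²(nπx/L) dx = L²/4, ∫x²·sin²(nπx/L) dx = L³·(1/6 − 1/(4n²π²)); higher powers xᵏ the same way, integrating xᵏ·cos(2nπx/L) by parts.
State is unnormalized: ∫|u|² dx = 3.6650, and ∫u*·x·u dx = 13.432, so ⟨x⟩ = 13.432 / 3.6650.
⟨x⟩ = 3.6650.

3.67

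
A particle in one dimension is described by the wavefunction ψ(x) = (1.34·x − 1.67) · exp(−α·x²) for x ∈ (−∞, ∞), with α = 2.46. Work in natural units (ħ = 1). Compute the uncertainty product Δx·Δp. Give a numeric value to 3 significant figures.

0.500

Δx = √(⟨x²⟩−⟨x⟩²), Δp = √(⟨p²⟩−⟨p⟩²).
Expand each integrand as polynomial × e^(−2αx²) and use ∫x^(2j)·e^(−2αx²) dx = (2j−1)!!/(4α)^j · √(π/(2α)), odd powers → 0; here √(π/(2α)) = 0.79908. Differentiate with the product rule, d/dx e^(−αx²) = −2αx·e^(−αx²).
Normalization: ∫|ψ|² dx = 2.3744.
⟨x⟩ = -0.15307, ⟨x²⟩ = 0.11411 ⇒ Δx = 0.30113.
⟨p⟩ = 0.0000, ⟨p²⟩ = 2.7621 ⇒ Δp = 1.6620.
Δx·Δp = 0.50046.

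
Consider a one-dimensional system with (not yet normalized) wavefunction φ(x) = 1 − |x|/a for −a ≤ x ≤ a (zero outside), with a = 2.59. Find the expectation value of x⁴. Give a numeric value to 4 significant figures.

⟨x⁴⟩ = ∫ x⁴·|φ|² dx / ∫|φ|² dx (integrals over the domain).
φ is even, so ∫ over [−a, a] = 2∫₀ᵃ with φ = 1 − x/a there: ∫₀ᵃ (1 − x/a)² dx = a/3, ∫₀ᵃ x²(1 − x/a)² dx = a³/30, ∫₀ᵃ x⁴(1 − x/a)² dx = a⁵/105.
State is unnormalized: ∫|φ|² dx = 1.7267, and ∫φ*·x⁴·φ dx = 2.2199, so ⟨x⁴⟩ = 2.2199 / 1.7267.
⟨x⁴⟩ = 1.2857.

1.286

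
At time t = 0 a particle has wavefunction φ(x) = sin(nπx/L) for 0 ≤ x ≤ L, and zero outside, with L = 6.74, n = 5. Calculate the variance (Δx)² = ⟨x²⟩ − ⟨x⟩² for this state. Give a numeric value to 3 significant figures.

Compute ⟨x⟩ and ⟨x²⟩ separately, then (Δx)² = ⟨x²⟩ − ⟨x⟩².
With sin²θ = (1 − cos2θ)/2 on 0 ≤ x ≤ L: ∫sin²(nπx/L) dx = L/2, ∫x·sin²(nπx/L) dx = L²/4, ∫x²·sin²(nπx/L) dx = L³·(1/6 − 1/(4n²π²)); higher powers xᵏ the same way, integrating xᵏ·cos(2nπx/L) by parts.
Normalization: ∫|φ|² dx = 3.3700.
⟨x⟩ = 3.3700 and ⟨x²⟩ = 15.050.
(Δx)² = 15.050 − (3.3700)² = 3.6936.

3.69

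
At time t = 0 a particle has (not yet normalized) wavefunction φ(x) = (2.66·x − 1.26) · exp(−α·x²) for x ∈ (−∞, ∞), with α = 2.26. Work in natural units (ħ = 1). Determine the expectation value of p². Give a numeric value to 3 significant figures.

p² φ = −ħ² d²φ/dx²; ⟨p²⟩ = −ħ² ∫ φ*·φ'' dx / ∫|φ|² dx.
Expand each integrand as polynomial × e^(−2αx²) and use ∫x^(2j)·e^(−2αx²) dx = (2j−1)!!/(4α)^j · √(π/(2α)), odd powers → 0; here √(π/(2α)) = 0.83369. Differentiate with the product rule, d/dx e^(−αx²) = −2αx·e^(−αx²).
State is unnormalized: ∫|φ|² dx = 1.9761, and ∫φ*·(−ħ² φ'') dx = 7.4154, so ⟨p²⟩ = 7.4154 / 1.9761.
⟨p²⟩ = 3.7526.

3.75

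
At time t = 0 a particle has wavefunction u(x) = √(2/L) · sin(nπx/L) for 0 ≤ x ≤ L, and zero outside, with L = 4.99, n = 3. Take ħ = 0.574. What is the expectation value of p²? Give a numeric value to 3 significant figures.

1.18

p² u = −ħ² d²u/dx²; ⟨p²⟩ = −ħ² ∫ u*·u'' dx.
d/dx sin(nπx/L) = (nπ/L)·cos(nπx/L) and d²/dx² sin(nπx/L) = −(nπ/L)²·sin(nπx/L); on 0 ≤ x ≤ L, ∫sin²(nπx/L) dx = L/2 and ∫sin(nπx/L)·cos(nπx/L) dx = 0.
⟨p²⟩ = 1.1753.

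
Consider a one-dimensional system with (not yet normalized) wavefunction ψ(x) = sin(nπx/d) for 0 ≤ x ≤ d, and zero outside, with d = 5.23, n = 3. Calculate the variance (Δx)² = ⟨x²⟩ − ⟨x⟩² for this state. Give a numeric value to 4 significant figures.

2.125

Compute ⟨x⟩ and ⟨x²⟩ separately, then (Δx)² = ⟨x²⟩ − ⟨x⟩².
With sin²θ = (1 − cos2θ)/2 on 0 ≤ x ≤ d: ∫sin²(nπx/d) dx = d/2, ∫x·sin²(nπx/d) dx = d²/4, ∫x²·sin²(nπx/d) dx = d³·(1/6 − 1/(4n²π²)); higher powers xᵏ the same way, integrating xᵏ·cos(2nπx/d) by parts.
Normalization: ∫|ψ|² dx = 2.6150.
⟨x⟩ = 2.6150 and ⟨x²⟩ = 8.9637.
(Δx)² = 8.9637 − (2.6150)² = 2.1254.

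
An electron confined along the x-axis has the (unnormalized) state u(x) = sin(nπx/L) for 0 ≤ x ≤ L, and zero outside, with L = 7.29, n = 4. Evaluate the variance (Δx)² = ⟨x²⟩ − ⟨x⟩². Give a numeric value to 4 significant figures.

4.260

Compute ⟨x⟩ and ⟨x²⟩ separately, then (Δx)² = ⟨x²⟩ − ⟨x⟩².
With sin²θ = (1 − cos2θ)/2 on 0 ≤ x ≤ L: ∫sin²(nπx/L) dx = L/2, ∫x·sin²(nπx/L) dx = L²/4, ∫x²·sin²(nπx/L) dx = L³·(1/6 − 1/(4n²π²)); higher powers xᵏ the same way, integrating xᵏ·cos(2nπx/L) by parts.
Normalization: ∫|u|² dx = 3.6450.
⟨x⟩ = 3.6450 and ⟨x²⟩ = 17.546.
(Δx)² = 17.546 − (3.6450)² = 4.2604.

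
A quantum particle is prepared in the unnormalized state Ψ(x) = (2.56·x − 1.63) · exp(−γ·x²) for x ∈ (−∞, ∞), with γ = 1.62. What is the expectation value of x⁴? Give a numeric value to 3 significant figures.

0.150

⟨x⁴⟩ = ∫ x⁴·|Ψ|² dx / ∫|Ψ|² dx (integrals over the domain).
Expand each integrand as polynomial × e^(−2γx²) and use ∫x^(2j)·e^(−2γx²) dx = (2j−1)!!/(4γ)^j · √(π/(2γ)), odd powers → 0; here √(π/(2γ)) = 0.98470.
State is unnormalized: ∫|Ψ|² dx = 3.6121, and ∫Ψ*·x⁴·Ψ dx = 0.54267, so ⟨x⁴⟩ = 0.54267 / 3.6121.
⟨x⁴⟩ = 0.15024.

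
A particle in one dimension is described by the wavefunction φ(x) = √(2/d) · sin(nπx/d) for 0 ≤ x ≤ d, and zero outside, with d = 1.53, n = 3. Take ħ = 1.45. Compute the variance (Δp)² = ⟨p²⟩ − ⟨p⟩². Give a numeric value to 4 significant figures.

Compute ⟨p⟩ and ⟨p²⟩ separately; (Δp)² = ⟨p²⟩ − ⟨p⟩².
d/dx sin(nπx/d) = (nπ/d)·cos(nπx/d) and d²/dx² sin(nπx/d) = −(nπ/d)²·sin(nπx/d); on 0 ≤ x ≤ d, ∫sin²(nπx/d) dx = d/2 and ∫sin(nπx/d)·cos(nπx/d) dx = 0.
⟨p⟩ = 0.0000 and ⟨p²⟩ = 79.780.
(Δp)² = 79.780 − (0.0000)² = 79.780.

79.78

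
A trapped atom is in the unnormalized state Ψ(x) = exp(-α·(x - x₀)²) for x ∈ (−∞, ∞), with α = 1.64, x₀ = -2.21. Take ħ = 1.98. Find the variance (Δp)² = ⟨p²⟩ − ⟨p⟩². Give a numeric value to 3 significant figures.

Compute ⟨p⟩ and ⟨p²⟩ separately; (Δp)² = ⟨p²⟩ − ⟨p⟩².
Gaussian moments (u = x − x₀): ∫u^(2j)·e^(−2αu²) du = (2j−1)!!/(4α)^j · √(π/(2α)), odd powers integrate to 0; here √(π/(2α)) = 0.97867. Derivatives: d/dx e^(−αu²) = −2αu·e^(−αu²), d²/dx² e^(−αu²) = (4α²u² − 2α)·e^(−αu²).
Normalization: ∫|Ψ|² dx = 0.97867.
⟨p⟩ = 0.0000 and ⟨p²⟩ = 6.4295.
(Δp)² = 6.4295 − (0.0000)² = 6.4295.

6.43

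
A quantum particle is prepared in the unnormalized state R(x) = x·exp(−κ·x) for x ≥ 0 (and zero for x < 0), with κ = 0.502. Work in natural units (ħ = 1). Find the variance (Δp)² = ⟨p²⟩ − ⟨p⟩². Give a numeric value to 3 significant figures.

0.252

Compute ⟨p⟩ and ⟨p²⟩ separately; (Δp)² = ⟨p²⟩ − ⟨p⟩².
Differentiate x·exp(−κ·x) with the product rule; every integrand then reduces to terms xʲ·e^(−2κx) on [0, ∞), with ∫₀^∞ xʲ·e^(−2κx) dx = j!/(2κ)^(j+1).
Normalization: ∫|R|² dx = 1.9762.
⟨p⟩ = 0.0000 and ⟨p²⟩ = 0.25200.
(Δp)² = 0.25200 − (0.0000)² = 0.25200.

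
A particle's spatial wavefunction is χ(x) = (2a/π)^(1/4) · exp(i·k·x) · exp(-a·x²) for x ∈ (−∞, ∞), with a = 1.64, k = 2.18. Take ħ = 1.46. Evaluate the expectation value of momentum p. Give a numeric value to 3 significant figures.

3.18

p χ = −iħ dχ/dx; then ⟨p⟩ = ∫ χ*·(pχ) dx.
Gaussian moments: ∫x^(2j)·e^(−2ax²) dx = (2j−1)!!/(4a)^j · √(π/(2a)), odd powers integrate to 0; here √(π/(2a)) = 0.97867. Derivatives: χ′ = (ik − 2ax)·χ, χ″ = ((ik − 2ax)² − 2a)·χ; the odd-in-x pieces drop out.
⟨p⟩ = 3.1828.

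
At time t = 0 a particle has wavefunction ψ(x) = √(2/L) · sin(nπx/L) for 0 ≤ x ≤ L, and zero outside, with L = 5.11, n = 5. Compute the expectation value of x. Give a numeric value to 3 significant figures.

⟨x⟩ = ∫ x·|ψ|² dx (integrals over the domain).
With sin²θ = (1 − cos2θ)/2 on 0 ≤ x ≤ L: ∫sin²(nπx/L) dx = L/2, ∫x·sin²(nπx/L) dx = L²/4, ∫x²·sin²(nπx/L) dx = L³·(1/6 − 1/(4n²π²)); higher powers xᵏ the same way, integrating xᵏ·cos(2nπx/L) by parts.
⟨x⟩ = 2.5550.

2.56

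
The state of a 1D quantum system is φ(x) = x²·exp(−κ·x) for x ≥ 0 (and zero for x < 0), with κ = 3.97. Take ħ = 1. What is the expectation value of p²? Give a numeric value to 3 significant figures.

p² φ = −ħ² d²φ/dx²; ⟨p²⟩ = −ħ² ∫ φ*·φ'' dx / ∫|φ|² dx.
Differentiate x²·exp(−κ·x) with the product rule; every integrand then reduces to terms xʲ·e^(−2κx) on [0, ∞), with ∫₀^∞ xʲ·e^(−2κx) dx = j!/(2κ)^(j+1).
State is unnormalized: ∫|φ|² dx = 0.00076052, and ∫φ*·(−ħ² φ'') dx = 0.0039955, so ⟨p²⟩ = 0.0039955 / 0.00076052.
⟨p²⟩ = 5.2536.

5.25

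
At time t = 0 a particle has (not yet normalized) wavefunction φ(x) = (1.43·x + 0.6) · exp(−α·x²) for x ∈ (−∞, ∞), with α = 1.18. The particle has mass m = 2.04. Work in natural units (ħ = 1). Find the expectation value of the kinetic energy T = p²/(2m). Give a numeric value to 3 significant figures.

T = −(ħ²/2m) d²/dx², so ⟨T⟩ = −(ħ²/2m) ∫ φ*·φ'' dx / ∫|φ|² dx; with m = 2.04.
Expand each integrand as polynomial × e^(−2αx²) and use ∫x^(2j)·e^(−2αx²) dx = (2j−1)!!/(4α)^j · √(π/(2α)), odd powers → 0; here √(π/(2α)) = 1.1538. Differentiate with the product rule, d/dx e^(−αx²) = −2αx·e^(−αx²).
State is unnormalized: ∫|φ|² dx = 0.91522, and ∫φ*·(−ħ²/2m · φ'') dx = 0.55383, so ⟨T⟩ = 0.55383 / 0.91522.
⟨T⟩ = 0.60514.

0.605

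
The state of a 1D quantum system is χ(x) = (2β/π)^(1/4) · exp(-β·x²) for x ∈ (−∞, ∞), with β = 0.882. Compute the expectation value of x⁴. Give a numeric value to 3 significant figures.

0.241

⟨x⁴⟩ = ∫ x⁴·|χ|² dx (integrals over the domain).
Gaussian moments: ∫x^(2j)·e^(−2βx²) dx = (2j−1)!!/(4β)^j · √(π/(2β)), odd powers integrate to 0; here √(π/(2β)) = 1.3345.
⟨x⁴⟩ = 0.24103.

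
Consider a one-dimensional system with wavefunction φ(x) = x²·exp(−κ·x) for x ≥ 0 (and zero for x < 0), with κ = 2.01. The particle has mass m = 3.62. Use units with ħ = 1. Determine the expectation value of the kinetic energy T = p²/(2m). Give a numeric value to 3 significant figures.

T = −(ħ²/2m) d²/dx², so ⟨T⟩ = −(ħ²/2m) ∫ φ*·φ'' dx / ∫|φ|² dx; with m = 3.62.
Differentiate x²·exp(−κ·x) with the product rule; every integrand then reduces to terms xʲ·e^(−2κx) on [0, ∞), with ∫₀^∞ xʲ·e^(−2κx) dx = j!/(2κ)^(j+1).
State is unnormalized: ∫|φ|² dx = 0.022860, and ∫φ*·(−ħ²/2m · φ'') dx = 0.0042522, so ⟨T⟩ = 0.0042522 / 0.022860.
⟨T⟩ = 0.18601.

0.186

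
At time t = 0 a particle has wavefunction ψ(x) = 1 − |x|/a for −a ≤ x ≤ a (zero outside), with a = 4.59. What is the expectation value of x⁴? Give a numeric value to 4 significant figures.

12.68

⟨x⁴⟩ = ∫ x⁴·|ψ|² dx / ∫|ψ|² dx (integrals over the domain).
ψ is even, so ∫ over [−a, a] = 2∫₀ᵃ with ψ = 1 − x/a there: ∫₀ᵃ (1 − x/a)² dx = a/3, ∫₀ᵃ x²(1 − x/a)² dx = a³/30, ∫₀ᵃ x⁴(1 − x/a)² dx = a⁵/105.
State is unnormalized: ∫|ψ|² dx = 3.0600, and ∫ψ*·x⁴·ψ dx = 38.806, so ⟨x⁴⟩ = 38.806 / 3.0600.
⟨x⁴⟩ = 12.682.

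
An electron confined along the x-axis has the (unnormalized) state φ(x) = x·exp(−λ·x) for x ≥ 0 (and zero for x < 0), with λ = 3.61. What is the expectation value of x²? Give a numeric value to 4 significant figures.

⟨x²⟩ = ∫ x²·|φ|² dx / ∫|φ|² dx (integrals over the domain).
Every integrand reduces to terms xʲ·e^(−2λx) on [0, ∞); use ∫₀^∞ xʲ·e^(−2λx) dx = j!/(2λ)^(j+1).
State is unnormalized: ∫|φ|² dx = 0.0053140, and ∫φ*·x²·φ dx = 0.0012233, so ⟨x²⟩ = 0.0012233 / 0.0053140.
⟨x²⟩ = 0.23020.

0.2302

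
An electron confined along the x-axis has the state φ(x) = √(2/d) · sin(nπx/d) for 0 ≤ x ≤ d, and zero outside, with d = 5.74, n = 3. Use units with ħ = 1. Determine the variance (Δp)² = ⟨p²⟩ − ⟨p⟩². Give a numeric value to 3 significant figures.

Compute ⟨p⟩ and ⟨p²⟩ separately; (Δp)² = ⟨p²⟩ − ⟨p⟩².
d/dx sin(nπx/d) = (nπ/d)·cos(nπx/d) and d²/dx² sin(nπx/d) = −(nπ/d)²·sin(nπx/d); on 0 ≤ x ≤ d, ∫sin²(nπx/d) dx = d/2 and ∫sin(nπx/d)·cos(nπx/d) dx = 0.
⟨p⟩ = 0.0000 and ⟨p²⟩ = 2.6960.
(Δp)² = 2.6960 − (0.0000)² = 2.6960.

2.70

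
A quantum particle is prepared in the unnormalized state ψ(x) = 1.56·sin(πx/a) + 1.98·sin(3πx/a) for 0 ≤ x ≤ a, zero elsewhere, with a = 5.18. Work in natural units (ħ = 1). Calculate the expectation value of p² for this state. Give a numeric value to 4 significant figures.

p² ψ = −ħ² d²ψ/dx²; ⟨p²⟩ = −ħ² ∫ ψ*·ψ'' dx / ∫|ψ|² dx.
d²/dx² sin(jπx/a) = −(jπ/a)²·sin(jπx/a); on 0 ≤ x ≤ a, ∫sin²(jπx/a) dx = a/2 and ∫sin(jπx/a)·sin(lπx/a) dx = 0 for j ≠ l, so only diagonal terms survive in ∫|ψ|² and ∫ψ·ψ″; ∫ψ·ψ′ dx = [ψ²/2] between the walls = 0.
State is unnormalized: ∫|ψ|² dx = 16.457, and ∫ψ*·(−ħ² ψ'') dx = 35.932, so ⟨p²⟩ = 35.932 / 16.457.
⟨p²⟩ = 2.1834.

2.183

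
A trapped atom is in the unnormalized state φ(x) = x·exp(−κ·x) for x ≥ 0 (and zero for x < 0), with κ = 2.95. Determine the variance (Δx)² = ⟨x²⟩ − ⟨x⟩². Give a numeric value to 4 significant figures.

Compute ⟨x⟩ and ⟨x²⟩ separately, then (Δx)² = ⟨x²⟩ − ⟨x⟩².
Every integrand reduces to terms xʲ·e^(−2κx) on [0, ∞); use ∫₀^∞ xʲ·e^(−2κx) dx = j!/(2κ)^(j+1).
Normalization: ∫|φ|² dx = 0.0097381.
⟨x⟩ = 0.50847 and ⟨x²⟩ = 0.34473.
(Δx)² = 0.34473 − (0.50847)² = 0.086182.

0.08618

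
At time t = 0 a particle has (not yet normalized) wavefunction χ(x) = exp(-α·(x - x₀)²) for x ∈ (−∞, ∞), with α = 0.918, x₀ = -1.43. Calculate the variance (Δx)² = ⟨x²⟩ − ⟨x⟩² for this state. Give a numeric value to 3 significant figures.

Compute ⟨x⟩ and ⟨x²⟩ separately, then (Δx)² = ⟨x²⟩ − ⟨x⟩².
Gaussian moments (u = x − x₀): ∫u^(2j)·e^(−2αu²) du = (2j−1)!!/(4α)^j · √(π/(2α)), odd powers integrate to 0; here √(π/(2α)) = 1.3081.
Normalization: ∫|χ|² dx = 1.3081.
⟨x⟩ = -1.4300 and ⟨x²⟩ = 2.3172.
(Δx)² = 2.3172 − (-1.4300)² = 0.27233.

0.272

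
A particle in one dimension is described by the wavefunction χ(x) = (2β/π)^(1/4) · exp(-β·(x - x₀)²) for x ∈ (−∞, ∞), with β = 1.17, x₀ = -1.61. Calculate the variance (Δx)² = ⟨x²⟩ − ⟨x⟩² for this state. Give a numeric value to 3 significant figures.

Compute ⟨x⟩ and ⟨x²⟩ separately, then (Δx)² = ⟨x²⟩ − ⟨x⟩².
Gaussian moments (u = x − x₀): ∫u^(2j)·e^(−2βu²) du = (2j−1)!!/(4β)^j · √(π/(2β)), odd powers integrate to 0; here √(π/(2β)) = 1.1587.
⟨x⟩ = -1.6100 and ⟨x²⟩ = 2.8058.
(Δx)² = 2.8058 − (-1.6100)² = 0.21368.

0.214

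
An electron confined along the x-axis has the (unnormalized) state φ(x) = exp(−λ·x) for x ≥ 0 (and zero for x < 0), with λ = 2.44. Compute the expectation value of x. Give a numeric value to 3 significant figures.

0.205

⟨x⟩ = ∫ x·|φ|² dx / ∫|φ|² dx (integrals over the domain).
Every integrand reduces to terms xʲ·e^(−2λx) on [0, ∞); use ∫₀^∞ xʲ·e^(−2λx) dx = j!/(2λ)^(j+1).
State is unnormalized: ∫|φ|² dx = 0.20492, and ∫φ*·x·φ dx = 0.041991, so ⟨x⟩ = 0.041991 / 0.20492.
⟨x⟩ = 0.20492.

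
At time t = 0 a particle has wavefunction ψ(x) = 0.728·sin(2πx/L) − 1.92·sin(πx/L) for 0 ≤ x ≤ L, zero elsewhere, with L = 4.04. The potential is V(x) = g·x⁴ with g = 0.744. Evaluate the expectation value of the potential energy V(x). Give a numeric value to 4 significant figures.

⟨V⟩ = ∫ V(x)·|ψ|² dx / ∫|ψ|² dx.
On 0 ≤ x ≤ L (j ≠ l): ∫sin²(jπx/L) dx = L/2, ∫sin(jπx/L)·sin(lπx/L) dx = 0; diagonal moments ∫x·sin²(jπx/L) dx = L²/4, ∫x²·sin²(jπx/L) dx = L³·(1/6 − 1/(4j²π²)); cross terms ∫x·sin(jπx/L)·sin(lπx/L) dx = 0 for j + l even and −4jlL²/(π²(j² − l²)²) for j + l odd, ∫x²·sin(jπx/L)·sin(lπx/L) dx = (−1)^(j+l)·4jlL³/(π²(j² − l²)²); higher powers the same way via product-to-sum and parts.
State is unnormalized: ∫|ψ|² dx = 8.5171, and ∫ψ*·V(x)·ψ dx = 336.48, so ⟨V⟩ = 336.48 / 8.5171.
⟨V⟩ = 39.506.

39.51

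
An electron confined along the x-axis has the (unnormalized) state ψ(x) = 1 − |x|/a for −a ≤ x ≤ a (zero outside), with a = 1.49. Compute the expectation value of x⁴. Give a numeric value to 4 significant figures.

⟨x⁴⟩ = ∫ x⁴·|ψ|² dx / ∫|ψ|² dx (integrals over the domain).
ψ is even, so ∫ over [−a, a] = 2∫₀ᵃ with ψ = 1 − x/a there: ∫₀ᵃ (1 − x/a)² dx = a/3, ∫₀ᵃ x²(1 − x/a)² dx = a³/30, ∫₀ᵃ x⁴(1 − x/a)² dx = a⁵/105.
State is unnormalized: ∫|ψ|² dx = 0.99333, and ∫ψ*·x⁴·ψ dx = 0.13989, so ⟨x⁴⟩ = 0.13989 / 0.99333.
⟨x⁴⟩ = 0.14082.

0.1408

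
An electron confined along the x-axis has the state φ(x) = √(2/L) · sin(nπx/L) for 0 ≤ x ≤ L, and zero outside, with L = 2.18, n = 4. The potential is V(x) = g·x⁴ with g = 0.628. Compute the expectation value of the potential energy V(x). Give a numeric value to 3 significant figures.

⟨V⟩ = ∫ V(x)·|φ|² dx.
With sin²θ = (1 − cos2θ)/2 on 0 ≤ x ≤ L: ∫sin²(nπx/L) dx = L/2, ∫x·sin²(nπx/L) dx = L²/4, ∫x²·sin²(nπx/L) dx = L³·(1/6 − 1/(4n²π²)); higher powers xᵏ the same way, integrating xᵏ·cos(2nπx/L) by parts.
⟨V⟩ = 2.7477.

2.75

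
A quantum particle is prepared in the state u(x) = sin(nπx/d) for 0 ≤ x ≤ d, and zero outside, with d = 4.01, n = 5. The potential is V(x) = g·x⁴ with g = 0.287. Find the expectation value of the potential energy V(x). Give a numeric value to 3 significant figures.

⟨V⟩ = ∫ V(x)·|u|² dx / ∫|u|² dx.
With sin²θ = (1 − cos2θ)/2 on 0 ≤ x ≤ d: ∫sin²(nπx/d) dx = d/2, ∫x·sin²(nπx/d) dx = d²/4, ∫x²·sin²(nπx/d) dx = d³·(1/6 − 1/(4n²π²)); higher powers xᵏ the same way, integrating xᵏ·cos(2nπx/d) by parts.
State is unnormalized: ∫|u|² dx = 2.0050, and ∫u*·V(x)·u dx = 29.159, so ⟨V⟩ = 29.159 / 2.0050.
⟨V⟩ = 14.543.

14.5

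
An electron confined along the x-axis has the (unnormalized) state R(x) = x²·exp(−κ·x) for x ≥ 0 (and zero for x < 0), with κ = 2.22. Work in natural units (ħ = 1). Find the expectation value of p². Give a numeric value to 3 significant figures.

p² R = −ħ² d²R/dx²; ⟨p²⟩ = −ħ² ∫ R*·R'' dx / ∫|R|² dx.
Differentiate x²·exp(−κ·x) with the product rule; every integrand then reduces to terms xʲ·e^(−2κx) on [0, ∞), with ∫₀^∞ xʲ·e^(−2κx) dx = j!/(2κ)^(j+1).
State is unnormalized: ∫|R|² dx = 0.013909, and ∫R*·(−ħ² R'') dx = 0.022850, so ⟨p²⟩ = 0.022850 / 0.013909.
⟨p²⟩ = 1.6428.

1.64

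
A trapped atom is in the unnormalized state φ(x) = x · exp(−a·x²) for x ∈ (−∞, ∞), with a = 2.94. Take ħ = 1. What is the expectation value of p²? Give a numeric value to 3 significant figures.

p² φ = −ħ² d²φ/dx²; ⟨p²⟩ = −ħ² ∫ φ*·φ'' dx / ∫|φ|² dx.
Expand each integrand as polynomial × e^(−2ax²) and use ∫x^(2j)·e^(−2ax²) dx = (2j−1)!!/(4a)^j · √(π/(2a)), odd powers → 0; here √(π/(2a)) = 0.73095. Differentiate with the product rule, d/dx e^(−ax²) = −2ax·e^(−ax²).
State is unnormalized: ∫|φ|² dx = 0.062155, and ∫φ*·(−ħ² φ'') dx = 0.54821, so ⟨p²⟩ = 0.54821 / 0.062155.
⟨p²⟩ = 8.8200.

8.82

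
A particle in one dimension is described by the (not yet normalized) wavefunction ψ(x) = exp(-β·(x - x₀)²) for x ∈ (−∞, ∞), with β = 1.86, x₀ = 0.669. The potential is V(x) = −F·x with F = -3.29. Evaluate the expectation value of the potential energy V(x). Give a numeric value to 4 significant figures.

⟨V⟩ = ∫ V(x)·|ψ|² dx / ∫|ψ|² dx.
Gaussian moments (u = x − x₀): ∫u^(2j)·e^(−2βu²) du = (2j−1)!!/(4β)^j · √(π/(2β)), odd powers integrate to 0; here √(π/(2β)) = 0.91897.
State is unnormalized: ∫|ψ|² dx = 0.91897, and ∫ψ*·V(x)·ψ dx = 2.0227, so ⟨V⟩ = 2.0227 / 0.91897.
⟨V⟩ = 2.2010.

2.201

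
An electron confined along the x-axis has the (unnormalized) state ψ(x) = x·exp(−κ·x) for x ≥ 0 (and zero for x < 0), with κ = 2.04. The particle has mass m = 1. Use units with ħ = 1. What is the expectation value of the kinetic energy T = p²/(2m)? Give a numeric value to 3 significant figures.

T = −(ħ²/2m) d²/dx², so ⟨T⟩ = −(ħ²/2m) ∫ ψ*·ψ'' dx / ∫|ψ|² dx; with m = 1.
Differentiate x·exp(−κ·x) with the product rule; every integrand then reduces to terms xʲ·e^(−2κx) on [0, ∞), with ∫₀^∞ xʲ·e^(−2κx) dx = j!/(2κ)^(j+1).
State is unnormalized: ∫|ψ|² dx = 0.029448, and ∫ψ*·(−ħ²/2m · ψ'') dx = 0.061275, so ⟨T⟩ = 0.061275 / 0.029448.
⟨T⟩ = 2.0808.

2.08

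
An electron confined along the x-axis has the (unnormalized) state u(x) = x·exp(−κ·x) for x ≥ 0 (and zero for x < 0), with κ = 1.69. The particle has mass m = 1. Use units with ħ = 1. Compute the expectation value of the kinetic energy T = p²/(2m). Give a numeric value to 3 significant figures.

T = −(ħ²/2m) d²/dx², so ⟨T⟩ = −(ħ²/2m) ∫ u*·u'' dx / ∫|u|² dx; with m = 1.
Differentiate x·exp(−κ·x) with the product rule; every integrand then reduces to terms xʲ·e^(−2κx) on [0, ∞), with ∫₀^∞ xʲ·e^(−2κx) dx = j!/(2κ)^(j+1).
State is unnormalized: ∫|u|² dx = 0.051794, and ∫u*·(−ħ²/2m · u'') dx = 0.073964, so ⟨T⟩ = 0.073964 / 0.051794.
⟨T⟩ = 1.4281.

1.43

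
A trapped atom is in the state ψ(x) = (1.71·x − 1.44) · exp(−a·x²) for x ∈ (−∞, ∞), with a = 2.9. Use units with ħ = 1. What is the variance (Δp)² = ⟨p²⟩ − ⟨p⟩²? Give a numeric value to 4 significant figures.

3.529

Compute ⟨p⟩ and ⟨p²⟩ separately; (Δp)² = ⟨p²⟩ − ⟨p⟩².
Expand each integrand as polynomial × e^(−2ax²) and use ∫x^(2j)·e^(−2ax²) dx = (2j−1)!!/(4a)^j · √(π/(2a)), odd powers → 0; here √(π/(2a)) = 0.73597. Differentiate with the product rule, d/dx e^(−ax²) = −2ax·e^(−ax²).
Normalization: ∫|ψ|² dx = 1.7116.
⟨p⟩ = 0.0000 and ⟨p²⟩ = 3.5287.
(Δp)² = 3.5287 − (0.0000)² = 3.5287.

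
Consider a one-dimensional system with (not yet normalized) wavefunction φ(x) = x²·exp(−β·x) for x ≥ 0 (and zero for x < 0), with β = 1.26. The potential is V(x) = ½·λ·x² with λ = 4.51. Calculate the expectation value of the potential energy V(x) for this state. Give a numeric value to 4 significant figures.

10.65

⟨V⟩ = ∫ V(x)·|φ|² dx / ∫|φ|² dx.
Every integrand reduces to terms xʲ·e^(−2βx) on [0, ∞); use ∫₀^∞ xʲ·e^(−2βx) dx = j!/(2β)^(j+1).
State is unnormalized: ∫|φ|² dx = 0.23616, and ∫φ*·V(x)·φ dx = 2.5158, so ⟨V⟩ = 2.5158 / 0.23616.
⟨V⟩ = 10.653.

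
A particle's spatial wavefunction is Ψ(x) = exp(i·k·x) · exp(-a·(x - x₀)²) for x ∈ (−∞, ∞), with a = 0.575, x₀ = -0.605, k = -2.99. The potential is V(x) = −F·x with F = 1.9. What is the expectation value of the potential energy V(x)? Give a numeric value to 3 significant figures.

1.15

⟨V⟩ = ∫ V(x)·|Ψ|² dx / ∫|Ψ|² dx.
Gaussian moments (u = x − x₀): ∫u^(2j)·e^(−2au²) du = (2j−1)!!/(4a)^j · √(π/(2a)), odd powers integrate to 0; here √(π/(2a)) = 1.6528.
State is unnormalized: ∫|Ψ|² dx = 1.6528, and ∫Ψ*·V(x)·Ψ dx = 1.8999, so ⟨V⟩ = 1.8999 / 1.6528.
⟨V⟩ = 1.1495.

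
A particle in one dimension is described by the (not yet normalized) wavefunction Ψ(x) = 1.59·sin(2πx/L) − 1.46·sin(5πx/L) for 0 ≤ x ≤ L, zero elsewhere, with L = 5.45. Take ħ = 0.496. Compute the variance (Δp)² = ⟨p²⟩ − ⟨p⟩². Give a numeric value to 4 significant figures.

1.112

Compute ⟨p⟩ and ⟨p²⟩ separately; (Δp)² = ⟨p²⟩ − ⟨p⟩².
d²/dx² sin(jπx/L) = −(jπ/L)²·sin(jπx/L); on 0 ≤ x ≤ L, ∫sin²(jπx/L) dx = L/2 and ∫sin(jπx/L)·sin(lπx/L) dx = 0 for j ≠ l, so only diagonal terms survive in ∫|Ψ|² and ∫Ψ·Ψ″; ∫Ψ·Ψ′ dx = [Ψ²/2] between the walls = 0.
Normalization: ∫|Ψ|² dx = 12.698.
⟨p⟩ = 0.0000 and ⟨p²⟩ = 1.1123.
(Δp)² = 1.1123 − (0.0000)² = 1.1123.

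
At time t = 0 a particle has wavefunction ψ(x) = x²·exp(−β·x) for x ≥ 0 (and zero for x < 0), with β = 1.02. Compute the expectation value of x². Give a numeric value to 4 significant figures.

⟨x²⟩ = ∫ x²·|ψ|² dx / ∫|ψ|² dx (integrals over the domain).
Every integrand reduces to terms xʲ·e^(−2βx) on [0, ∞); use ∫₀^∞ xʲ·e^(−2βx) dx = j!/(2β)^(j+1).
State is unnormalized: ∫|ψ|² dx = 0.67930, and ∫ψ*·x²·ψ dx = 4.8969, so ⟨x²⟩ = 4.8969 / 0.67930.
⟨x²⟩ = 7.2088.

7.209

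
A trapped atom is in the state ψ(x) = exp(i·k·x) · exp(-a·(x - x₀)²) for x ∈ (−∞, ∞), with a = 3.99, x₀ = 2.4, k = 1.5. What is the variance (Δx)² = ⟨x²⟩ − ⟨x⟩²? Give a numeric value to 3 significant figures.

Compute ⟨x⟩ and ⟨x²⟩ separately, then (Δx)² = ⟨x²⟩ − ⟨x⟩².
Gaussian moments (u = x − x₀): ∫u^(2j)·e^(−2au²) du = (2j−1)!!/(4a)^j · √(π/(2a)), odd powers integrate to 0; here √(π/(2a)) = 0.62744.
Normalization: ∫|ψ|² dx = 0.62744.
⟨x⟩ = 2.4000 and ⟨x²⟩ = 5.8227.
(Δx)² = 5.8227 − (2.4000)² = 0.062657.

0.0627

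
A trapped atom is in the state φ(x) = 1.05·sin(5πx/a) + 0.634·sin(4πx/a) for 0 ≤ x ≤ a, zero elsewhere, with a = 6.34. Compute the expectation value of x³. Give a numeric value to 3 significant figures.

22.9

⟨x³⟩ = ∫ x³·|φ|² dx / ∫|φ|² dx (integrals over the domain).
On 0 ≤ x ≤ a (j ≠ l): ∫sin²(jπx/a) dx = a/2, ∫sin(jπx/a)·sin(lπx/a) dx = 0; diagonal moments ∫x·sin²(jπx/a) dx = a²/4, ∫x²·sin²(jπx/a) dx = a³·(1/6 − 1/(4j²π²)); cross terms ∫x·sin(jπx/a)·sin(lπx/a) dx = 0 for j + l even and −4jla²/(π²(j² − l²)²) for j + l odd, ∫x²·sin(jπx/a)·sin(lπx/a) dx = (−1)^(j+l)·4jla³/(π²(j² − l²)²); higher powers the same way via product-to-sum and parts.
State is unnormalized: ∫|φ|² dx = 4.7691, and ∫φ*·x³·φ dx = 109.18, so ⟨x³⟩ = 109.18 / 4.7691.
⟨x³⟩ = 22.892.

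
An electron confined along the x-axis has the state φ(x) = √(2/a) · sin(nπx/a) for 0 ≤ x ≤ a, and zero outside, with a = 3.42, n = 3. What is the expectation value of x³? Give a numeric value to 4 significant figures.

⟨x³⟩ = ∫ x³·|φ|² dx (integrals over the domain).
With sin²θ = (1 − cos2θ)/2 on 0 ≤ x ≤ a: ∫sin²(nπx/a) dx = a/2, ∫x·sin²(nπx/a) dx = a²/4, ∫x²·sin²(nπx/a) dx = a³·(1/6 − 1/(4n²π²)); higher powers xᵏ the same way, integrating xᵏ·cos(2nπx/a) by parts.
⟨x³⟩ = 9.6627.

9.663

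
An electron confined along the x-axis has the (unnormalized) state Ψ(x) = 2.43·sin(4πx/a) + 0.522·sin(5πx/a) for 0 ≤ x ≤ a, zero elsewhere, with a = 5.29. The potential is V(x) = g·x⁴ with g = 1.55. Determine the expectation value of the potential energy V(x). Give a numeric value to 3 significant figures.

159.

⟨V⟩ = ∫ V(x)·|Ψ|² dx / ∫|Ψ|² dx.
On 0 ≤ x ≤ a (j ≠ l): ∫sin²(jπx/a) dx = a/2, ∫sin(jπx/a)·sin(lπx/a) dx = 0; diagonal moments ∫x·sin²(jπx/a) dx = a²/4, ∫x²·sin²(jπx/a) dx = a³·(1/6 − 1/(4j²π²)); cross terms ∫x·sin(jπx/a)·sin(lπx/a) dx = 0 for j + l even and −4jla²/(π²(j² − l²)²) for j + l odd, ∫x²·sin(jπx/a)·sin(lπx/a) dx = (−1)^(j+l)·4jla³/(π²(j² − l²)²); higher powers the same way via product-to-sum and parts.
State is unnormalized: ∫|Ψ|² dx = 16.339, and ∫Ψ*·V(x)·Ψ dx = 2590.3, so ⟨V⟩ = 2590.3 / 16.339.
⟨V⟩ = 158.54.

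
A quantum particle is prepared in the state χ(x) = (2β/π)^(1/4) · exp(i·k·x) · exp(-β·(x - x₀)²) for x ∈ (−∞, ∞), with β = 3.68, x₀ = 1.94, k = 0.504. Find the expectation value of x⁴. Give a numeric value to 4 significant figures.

15.71

⟨x⁴⟩ = ∫ x⁴·|χ|² dx (integrals over the domain).
Gaussian moments (u = x − x₀): ∫u^(2j)·e^(−2βu²) du = (2j−1)!!/(4β)^j · √(π/(2β)), odd powers integrate to 0; here √(π/(2β)) = 0.65334.
⟨x⁴⟩ = 15.713.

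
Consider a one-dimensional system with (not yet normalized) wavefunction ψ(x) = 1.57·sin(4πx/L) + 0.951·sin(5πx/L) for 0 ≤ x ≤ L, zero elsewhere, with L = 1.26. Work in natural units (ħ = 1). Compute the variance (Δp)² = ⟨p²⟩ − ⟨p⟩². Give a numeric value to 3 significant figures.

114.

Compute ⟨p⟩ and ⟨p²⟩ separately; (Δp)² = ⟨p²⟩ − ⟨p⟩².
d²/dx² sin(jπx/L) = −(jπ/L)²·sin(jπx/L); on 0 ≤ x ≤ L, ∫sin²(jπx/L) dx = L/2 and ∫sin(jπx/L)·sin(lπx/L) dx = 0 for j ≠ l, so only diagonal terms survive in ∫|ψ|² and ∫ψ·ψ″; ∫ψ·ψ′ dx = [ψ²/2] between the walls = 0.
Normalization: ∫|ψ|² dx = 2.1227.
⟨p⟩ = 0.0000 and ⟨p²⟩ = 114.49.
(Δp)² = 114.49 − (0.0000)² = 114.49.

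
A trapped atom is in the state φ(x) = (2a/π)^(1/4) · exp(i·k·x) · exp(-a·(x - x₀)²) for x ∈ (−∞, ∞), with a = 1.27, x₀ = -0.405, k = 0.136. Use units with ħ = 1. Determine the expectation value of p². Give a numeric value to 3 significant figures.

p² φ = −ħ² d²φ/dx²; ⟨p²⟩ = −ħ² ∫ φ*·φ'' dx.
Gaussian moments (u = x − x₀): ∫u^(2j)·e^(−2au²) du = (2j−1)!!/(4a)^j · √(π/(2a)), odd powers integrate to 0; here √(π/(2a)) = 1.1121. Derivatives: φ′ = (ik − 2au)·φ, φ″ = ((ik − 2au)² − 2a)·φ; the odd-in-u pieces drop out.
⟨p²⟩ = 1.2885.

1.29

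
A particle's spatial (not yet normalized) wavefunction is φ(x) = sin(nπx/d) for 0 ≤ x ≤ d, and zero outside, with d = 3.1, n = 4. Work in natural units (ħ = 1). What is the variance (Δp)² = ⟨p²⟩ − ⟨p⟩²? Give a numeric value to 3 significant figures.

Compute ⟨p⟩ and ⟨p²⟩ separately; (Δp)² = ⟨p²⟩ − ⟨p⟩².
d/dx sin(nπx/d) = (nπ/d)·cos(nπx/d) and d²/dx² sin(nπx/d) = −(nπ/d)²·sin(nπx/d); on 0 ≤ x ≤ d, ∫sin²(nπx/d) dx = d/2 and ∫sin(nπx/d)·cos(nπx/d) dx = 0.
Normalization: ∫|φ|² dx = 1.5500.
⟨p⟩ = 0.0000 and ⟨p²⟩ = 16.432.
(Δp)² = 16.432 − (0.0000)² = 16.432.

16.4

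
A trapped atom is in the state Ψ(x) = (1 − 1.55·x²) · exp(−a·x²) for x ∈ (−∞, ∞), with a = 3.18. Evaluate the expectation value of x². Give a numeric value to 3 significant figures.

⟨x²⟩ = ∫ x²·|Ψ|² dx / ∫|Ψ|² dx (integrals over the domain).
Expand each integrand as polynomial × e^(−2ax²) and use ∫x^(2j)·e^(−2ax²) dx = (2j−1)!!/(4a)^j · √(π/(2a)), odd powers → 0; here √(π/(2a)) = 0.70282.
State is unnormalized: ∫|Ψ|² dx = 0.56285, and ∫Ψ*·x²·Ψ dx = 0.027163, so ⟨x²⟩ = 0.027163 / 0.56285.
⟨x²⟩ = 0.048259.

0.0483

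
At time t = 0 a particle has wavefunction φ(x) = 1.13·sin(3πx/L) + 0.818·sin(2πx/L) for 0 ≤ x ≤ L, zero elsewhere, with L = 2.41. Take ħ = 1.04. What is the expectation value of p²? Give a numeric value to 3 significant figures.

13.4

p² φ = −ħ² d²φ/dx²; ⟨p²⟩ = −ħ² ∫ φ*·φ'' dx / ∫|φ|² dx.
d²/dx² sin(jπx/L) = −(jπ/L)²·sin(jπx/L); on 0 ≤ x ≤ L, ∫sin²(jπx/L) dx = L/2 and ∫sin(jπx/L)·sin(lπx/L) dx = 0 for j ≠ l, so only diagonal terms survive in ∫|φ|² and ∫φ·φ″; ∫φ·φ′ dx = [φ²/2] between the walls = 0.
State is unnormalized: ∫|φ|² dx = 2.3450, and ∫φ*·(−ħ² φ'') dx = 31.380, so ⟨p²⟩ = 31.380 / 2.3450.
⟨p²⟩ = 13.382.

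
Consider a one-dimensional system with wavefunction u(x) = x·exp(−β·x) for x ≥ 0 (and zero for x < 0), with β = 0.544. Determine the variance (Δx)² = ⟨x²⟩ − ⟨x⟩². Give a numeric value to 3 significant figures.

2.53

Compute ⟨x⟩ and ⟨x²⟩ separately, then (Δx)² = ⟨x²⟩ − ⟨x⟩².
Every integrand reduces to terms xʲ·e^(−2βx) on [0, ∞); use ∫₀^∞ xʲ·e^(−2βx) dx = j!/(2β)^(j+1).
Normalization: ∫|u|² dx = 1.5529.
⟨x⟩ = 2.7574 and ⟨x²⟩ = 10.137.
(Δx)² = 10.137 − (2.7574)² = 2.5343.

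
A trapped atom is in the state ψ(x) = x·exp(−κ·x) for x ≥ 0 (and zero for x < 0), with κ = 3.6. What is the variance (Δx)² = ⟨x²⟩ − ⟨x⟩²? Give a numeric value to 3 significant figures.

0.0579

Compute ⟨x⟩ and ⟨x²⟩ separately, then (Δx)² = ⟨x²⟩ − ⟨x⟩².
Every integrand reduces to terms xʲ·e^(−2κx) on [0, ∞); use ∫₀^∞ xʲ·e^(−2κx) dx = j!/(2κ)^(j+1).
Normalization: ∫|ψ|² dx = 0.0053584.
⟨x⟩ = 0.41667 and ⟨x²⟩ = 0.23148.
(Δx)² = 0.23148 − (0.41667)² = 0.057870.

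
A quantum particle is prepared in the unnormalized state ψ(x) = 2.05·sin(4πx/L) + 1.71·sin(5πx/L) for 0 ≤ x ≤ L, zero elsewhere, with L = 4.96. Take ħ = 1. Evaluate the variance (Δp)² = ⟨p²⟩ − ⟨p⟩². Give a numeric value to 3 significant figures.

Compute ⟨p⟩ and ⟨p²⟩ separately; (Δp)² = ⟨p²⟩ − ⟨p⟩².
d²/dx² sin(jπx/L) = −(jπ/L)²·sin(jπx/L); on 0 ≤ x ≤ L, ∫sin²(jπx/L) dx = L/2 and ∫sin(jπx/L)·sin(lπx/L) dx = 0 for j ≠ l, so only diagonal terms survive in ∫|ψ|² and ∫ψ·ψ″; ∫ψ·ψ′ dx = [ψ²/2] between the walls = 0.
Normalization: ∫|ψ|² dx = 17.674.
⟨p⟩ = 0.0000 and ⟨p²⟩ = 7.9003.
(Δp)² = 7.9003 − (0.0000)² = 7.9003.

7.90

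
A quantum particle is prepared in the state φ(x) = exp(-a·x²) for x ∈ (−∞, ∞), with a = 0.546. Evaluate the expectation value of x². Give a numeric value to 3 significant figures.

0.458

⟨x²⟩ = ∫ x²·|φ|² dx / ∫|φ|² dx (integrals over the domain).
Gaussian moments: ∫x^(2j)·e^(−2ax²) dx = (2j−1)!!/(4a)^j · √(π/(2a)), odd powers integrate to 0; here √(π/(2a)) = 1.6961.
State is unnormalized: ∫|φ|² dx = 1.6961, and ∫φ*·x²·φ dx = 0.77662, so ⟨x²⟩ = 0.77662 / 1.6961.
⟨x²⟩ = 0.45788.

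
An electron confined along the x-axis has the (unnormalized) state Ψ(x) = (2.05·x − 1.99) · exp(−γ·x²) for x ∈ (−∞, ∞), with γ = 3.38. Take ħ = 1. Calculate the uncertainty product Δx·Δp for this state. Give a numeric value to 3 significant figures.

Δx = √(⟨x²⟩−⟨x⟩²), Δp = √(⟨p²⟩−⟨p⟩²).
Expand each integrand as polynomial × e^(−2γx²) and use ∫x^(2j)·e^(−2γx²) dx = (2j−1)!!/(4γ)^j · √(π/(2γ)), odd powers → 0; here √(π/(2γ)) = 0.68171. Differentiate with the product rule, d/dx e^(−γx²) = −2γx·e^(−γx²).
Normalization: ∫|Ψ|² dx = 2.9116.
⟨x⟩ = -0.14130, ⟨x²⟩ = 0.084731 ⇒ Δx = 0.25449.
⟨p⟩ = 0.0000, ⟨p²⟩ = 3.8720 ⇒ Δp = 1.9677.
Δx·Δp = 0.50077.

0.501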